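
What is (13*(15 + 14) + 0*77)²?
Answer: 142129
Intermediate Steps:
(13*(15 + 14) + 0*77)² = (13*29 + 0)² = (377 + 0)² = 377² = 142129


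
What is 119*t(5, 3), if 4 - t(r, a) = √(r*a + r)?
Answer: 476 - 238*√5 ≈ -56.184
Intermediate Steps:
t(r, a) = 4 - √(r + a*r) (t(r, a) = 4 - √(r*a + r) = 4 - √(a*r + r) = 4 - √(r + a*r))
119*t(5, 3) = 119*(4 - √(5*(1 + 3))) = 119*(4 - √(5*4)) = 119*(4 - √20) = 119*(4 - 2*√5) = 476 - 238*√5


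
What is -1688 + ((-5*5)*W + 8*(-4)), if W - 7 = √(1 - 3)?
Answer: -1895 - 25*I*√2 ≈ -1895.0 - 35.355*I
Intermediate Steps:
W = 7 + I*√2 (W = 7 + √(1 - 3) = 7 + √(-2) = 7 + I*√2 ≈ 7.0 + 1.4142*I)
-1688 + ((-5*5)*W + 8*(-4)) = -1688 + ((-5*5)*(7 + I*√2) + 8*(-4)) = -1688 + (-25*(7 + I*√2) - 32) = -1688 + ((-175 - 25*I*√2) - 32) = -1688 + (-207 - 25*I*√2) = -1895 - 25*I*√2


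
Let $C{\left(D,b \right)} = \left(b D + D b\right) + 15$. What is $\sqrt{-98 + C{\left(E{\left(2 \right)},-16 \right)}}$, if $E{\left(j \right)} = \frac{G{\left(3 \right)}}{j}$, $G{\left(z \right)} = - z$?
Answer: $i \sqrt{35} \approx 5.9161 i$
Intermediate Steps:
$E{\left(j \right)} = - \frac{3}{j}$ ($E{\left(j \right)} = \frac{\left(-1\right) 3}{j} = - \frac{3}{j}$)
$C{\left(D,b \right)} = 15 + 2 D b$ ($C{\left(D,b \right)} = \left(D b + D b\right) + 15 = 2 D b + 15 = 15 + 2 D b$)
$\sqrt{-98 + C{\left(E{\left(2 \right)},-16 \right)}} = \sqrt{-98 + \left(15 + 2 \left(- \frac{3}{2}\right) \left(-16\right)\right)} = \sqrt{-98 + \left(15 + 48\right)} = \sqrt{-98 + 63} = \sqrt{-35} = i \sqrt{35}$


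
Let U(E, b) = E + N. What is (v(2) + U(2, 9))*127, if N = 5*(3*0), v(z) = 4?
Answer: 762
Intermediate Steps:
N = 0 (N = 5*0 = 0)
U(E, b) = E (U(E, b) = E + 0 = E)
(v(2) + U(2, 9))*127 = (4 + 2)*127 = 6*127 = 762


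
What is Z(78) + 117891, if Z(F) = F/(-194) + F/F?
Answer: 11435485/97 ≈ 1.1789e+5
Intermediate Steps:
Z(F) = 1 - F/194 (Z(F) = F*(-1/194) + 1 = -F/194 + 1 = 1 - F/194)
Z(78) + 117891 = (1 - 1/194*78) + 117891 = (1 - 39/97) + 117891 = 58/97 + 117891 = 11435485/97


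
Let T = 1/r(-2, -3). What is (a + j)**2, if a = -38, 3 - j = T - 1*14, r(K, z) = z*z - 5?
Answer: 7225/16 ≈ 451.56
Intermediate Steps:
r(K, z) = -5 + z**2 (r(K, z) = z**2 - 5 = -5 + z**2)
T = 1/4 (T = 1/(-5 + (-3)**2) = 1/(-5 + 9) = 1/4 ≈ 0.25000)
j = 67/4 (j = 3 - (1/4 - 1*14) = 3 - (1/4 - 14) = 3 - 1*(-55/4) = 3 + 55/4 = 67/4 ≈ 16.750)
(a + j)**2 = (-38 + 67/4)**2 = (-85/4)**2 = 7225/16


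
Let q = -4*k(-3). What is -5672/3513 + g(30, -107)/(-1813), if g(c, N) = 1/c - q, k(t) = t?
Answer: -34137657/21230230 ≈ -1.6080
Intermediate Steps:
q = 12 (q = -4*(-3) = 12)
g(c, N) = -12 + 1/c (g(c, N) = 1/c - 1*12 = 1/c - 12 = -12 + 1/c)
-5672/3513 + g(30, -107)/(-1813) = -5672/3513 + (-12 + 1/30)/(-1813) = -5672*1/3513 + (-12 + 1/30)*(-1/1813) = -5672/3513 - 359/30*(-1/1813) = -5672/3513 + 359/54390 = -34137657/21230230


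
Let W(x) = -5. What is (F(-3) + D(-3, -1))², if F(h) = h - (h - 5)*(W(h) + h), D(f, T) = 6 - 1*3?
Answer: 4096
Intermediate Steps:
D(f, T) = 3 (D(f, T) = 6 - 3 = 3)
F(h) = h - (-5 + h)² (F(h) = h - (h - 5)*(-5 + h) = h - (-5 + h)*(-5 + h) = h - (-5 + h)²)
(F(-3) + D(-3, -1))² = ((-25 - 1*(-3)² + 11*(-3)) + 3)² = ((-25 - 1*9 - 33) + 3)² = ((-25 - 9 - 33) + 3)² = (-67 + 3)² = (-64)² = 4096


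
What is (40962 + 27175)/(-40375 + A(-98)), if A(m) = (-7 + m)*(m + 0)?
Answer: -68137/30085 ≈ -2.2648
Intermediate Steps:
A(m) = m*(-7 + m) (A(m) = (-7 + m)*m = m*(-7 + m))
(40962 + 27175)/(-40375 + A(-98)) = (40962 + 27175)/(-40375 - 98*(-7 - 98)) = 68137/(-40375 - 98*(-105)) = 68137/(-40375 + 10290) = 68137/(-30085) = 68137*(-1/30085) = -68137/30085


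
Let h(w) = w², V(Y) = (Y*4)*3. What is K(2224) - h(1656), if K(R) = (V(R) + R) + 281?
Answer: -2713143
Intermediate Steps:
V(Y) = 12*Y (V(Y) = (4*Y)*3 = 12*Y)
K(R) = 281 + 13*R (K(R) = (12*R + R) + 281 = 13*R + 281 = 281 + 13*R)
K(2224) - h(1656) = (281 + 13*2224) - 1*1656² = (281 + 28912) - 1*2742336 = 29193 - 2742336 = -2713143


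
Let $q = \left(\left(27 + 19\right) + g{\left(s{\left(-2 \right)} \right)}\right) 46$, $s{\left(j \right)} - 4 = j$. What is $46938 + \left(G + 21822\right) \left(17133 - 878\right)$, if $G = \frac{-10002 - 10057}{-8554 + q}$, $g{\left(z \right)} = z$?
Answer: $\frac{2251655534653}{6346} \approx 3.5481 \cdot 10^{8}$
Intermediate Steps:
$s{\left(j \right)} = 4 + j$
$q = 2208$ ($q = \left(\left(27 + 19\right) + \left(4 - 2\right)\right) 46 = \left(46 + 2\right) 46 = 48 \cdot 46 = 2208$)
$G = \frac{20059}{6346}$ ($G = \frac{-10002 - 10057}{-8554 + 2208} = - \frac{20059}{-6346} = \left(-20059\right) \left(- \frac{1}{6346}\right) = \frac{20059}{6346} \approx 3.1609$)
$46938 + \left(G + 21822\right) \left(17133 - 878\right) = 46938 + \left(\frac{20059}{6346} + 21822\right) \left(17133 - 878\right) = 46938 + \frac{138502471}{6346} \cdot 16255 = 46938 + \frac{2251357666105}{6346} = \frac{2251655534653}{6346}$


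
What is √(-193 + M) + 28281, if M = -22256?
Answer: 28281 + I*√22449 ≈ 28281.0 + 149.83*I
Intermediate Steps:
√(-193 + M) + 28281 = √(-193 - 22256) + 28281 = √(-22449) + 28281 = I*√22449 + 28281 = 28281 + I*√22449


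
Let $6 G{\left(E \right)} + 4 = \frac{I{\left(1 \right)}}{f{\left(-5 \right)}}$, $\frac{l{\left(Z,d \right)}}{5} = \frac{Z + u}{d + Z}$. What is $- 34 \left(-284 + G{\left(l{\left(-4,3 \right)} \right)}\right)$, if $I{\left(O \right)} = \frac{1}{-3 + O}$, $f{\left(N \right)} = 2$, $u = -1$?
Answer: $\frac{116161}{12} \approx 9680.1$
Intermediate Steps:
$l{\left(Z,d \right)} = \frac{5 \left(-1 + Z\right)}{Z + d}$ ($l{\left(Z,d \right)} = 5 \frac{Z - 1}{d + Z} = 5 \frac{-1 + Z}{Z + d} = \frac{5 \left(-1 + Z\right)}{Z + d}$)
$G{\left(E \right)} = - \frac{17}{24}$ ($G{\left(E \right)} = - \frac{2}{3} + \frac{\frac{1}{-3 + 1} \cdot \frac{1}{2}}{6} = - \frac{2}{3} + \frac{\frac{1}{-2} \cdot \frac{1}{2}}{6} = - \frac{2}{3} + \frac{\left(- \frac{1}{2}\right) \frac{1}{2}}{6} = - \frac{2}{3} + \frac{1}{6} \left(- \frac{1}{4}\right) = - \frac{2}{3} - \frac{1}{24} = - \frac{17}{24}$)
$- 34 \left(-284 + G{\left(l{\left(-4,3 \right)} \right)}\right) = - 34 \left(-284 - \frac{17}{24}\right) = \left(-34\right) \left(- \frac{6833}{24}\right) = \frac{116161}{12}$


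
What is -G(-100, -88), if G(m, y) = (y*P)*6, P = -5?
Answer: -2640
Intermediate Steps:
G(m, y) = -30*y (G(m, y) = (y*(-5))*6 = -5*y*6 = -30*y)
-G(-100, -88) = -(-30)*(-88) = -1*2640 = -2640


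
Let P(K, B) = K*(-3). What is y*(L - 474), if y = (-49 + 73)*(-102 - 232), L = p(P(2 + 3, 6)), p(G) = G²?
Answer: 1995984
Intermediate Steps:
P(K, B) = -3*K
L = 225 (L = (-3*(2 + 3))² = (-3*5)² = (-15)² = 225)
y = -8016 (y = 24*(-334) = -8016)
y*(L - 474) = -8016*(225 - 474) = -8016*(-249) = 1995984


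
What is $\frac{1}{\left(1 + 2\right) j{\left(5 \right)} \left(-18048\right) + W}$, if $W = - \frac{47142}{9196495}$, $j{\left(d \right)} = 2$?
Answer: $- \frac{9196495}{995870097702} \approx -9.2346 \cdot 10^{-6}$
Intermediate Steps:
$W = - \frac{47142}{9196495}$ ($W = \left(-47142\right) \frac{1}{9196495} = - \frac{47142}{9196495} \approx -0.0051261$)
$\frac{1}{\left(1 + 2\right) j{\left(5 \right)} \left(-18048\right) + W} = \frac{1}{\left(1 + 2\right) 2 \left(-18048\right) - \frac{47142}{9196495}} = \frac{1}{3 \cdot 2 \left(-18048\right) - \frac{47142}{9196495}} = \frac{1}{6 \left(-18048\right) - \frac{47142}{9196495}} = \frac{1}{-108288 - \frac{47142}{9196495}} = \frac{1}{- \frac{995870097702}{9196495}} = - \frac{9196495}{995870097702}$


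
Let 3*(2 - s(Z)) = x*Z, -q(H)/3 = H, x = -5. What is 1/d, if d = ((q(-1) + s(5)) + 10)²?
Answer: 9/4900 ≈ 0.0018367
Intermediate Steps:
q(H) = -3*H
s(Z) = 2 + 5*Z/3 (s(Z) = 2 - (-5)*Z/3 = 2 + 5*Z/3)
d = 4900/9 (d = ((-3*(-1) + (2 + (5/3)*5)) + 10)² = ((3 + (2 + 25/3)) + 10)² = ((3 + 31/3) + 10)² = (40/3 + 10)² = (70/3)² = 4900/9 ≈ 544.44)
1/d = 1/(4900/9) = 9/4900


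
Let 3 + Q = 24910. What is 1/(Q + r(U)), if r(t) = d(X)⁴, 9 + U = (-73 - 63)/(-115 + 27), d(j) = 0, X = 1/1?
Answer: 1/24907 ≈ 4.0149e-5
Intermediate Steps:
X = 1 (X = 1*1 = 1)
Q = 24907 (Q = -3 + 24910 = 24907)
U = -82/11 (U = -9 + (-73 - 63)/(-115 + 27) = -9 - 136/(-88) = -9 - 136*(-1/88) = -9 + 17/11 = -82/11 ≈ -7.4545)
r(t) = 0 (r(t) = 0⁴ = 0)
1/(Q + r(U)) = 1/(24907 + 0) = 1/24907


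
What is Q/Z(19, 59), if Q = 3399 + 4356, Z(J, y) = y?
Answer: 7755/59 ≈ 131.44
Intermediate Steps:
Q = 7755
Q/Z(19, 59) = 7755/59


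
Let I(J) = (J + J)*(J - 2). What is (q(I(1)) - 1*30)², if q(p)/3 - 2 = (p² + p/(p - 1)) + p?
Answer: 256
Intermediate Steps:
I(J) = 2*J*(-2 + J) (I(J) = (2*J)*(-2 + J) = 2*J*(-2 + J))
q(p) = 6 + 3*p + 3*p² + 3*p/(-1 + p) (q(p) = 6 + 3*((p² + p/(p - 1)) + p) = 6 + 3*((p² + p/(-1 + p)) + p) = 6 + 3*(p + p² + p/(-1 + p)) = 6 + (3*p + 3*p² + 3*p/(-1 + p)) = 6 + 3*p + 3*p² + 3*p/(-1 + p))
(q(I(1)) - 1*30)² = (3*(-2 + (2*1*(-2 + 1))³ + 2*(2*1*(-2 + 1)))/(-1 + 2*1*(-2 + 1)) - 1*30)² = (3*(-2 + (2*1*(-1))³ + 2*(2*1*(-1)))/(-1 + 2*1*(-1)) - 30)² = (3*(-2 + (-2)³ + 2*(-2))/(-1 - 2) - 30)² = (3*(-2 - 8 - 4)/(-3) - 30)² = (3*(-⅓)*(-14) - 30)² = (14 - 30)² = (-16)² = 256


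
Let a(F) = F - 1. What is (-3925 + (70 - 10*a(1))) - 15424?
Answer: -19279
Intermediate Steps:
a(F) = -1 + F
(-3925 + (70 - 10*a(1))) - 15424 = (-3925 + (70 - 10*(-1 + 1))) - 15424 = (-3925 + (70 - 10*0)) - 15424 = (-3925 + (70 + 0)) - 15424 = (-3925 + 70) - 15424 = -3855 - 15424 = -19279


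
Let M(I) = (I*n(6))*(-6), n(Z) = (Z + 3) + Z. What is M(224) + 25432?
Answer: 5272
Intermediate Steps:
n(Z) = 3 + 2*Z (n(Z) = (3 + Z) + Z = 3 + 2*Z)
M(I) = -90*I (M(I) = (I*(3 + 2*6))*(-6) = (I*(3 + 12))*(-6) = (I*15)*(-6) = (15*I)*(-6) = -90*I)
M(224) + 25432 = -90*224 + 25432 = -20160 + 25432 = 5272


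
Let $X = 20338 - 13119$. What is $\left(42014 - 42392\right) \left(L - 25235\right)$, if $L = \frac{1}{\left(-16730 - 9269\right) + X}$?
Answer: $\frac{29856537963}{3130} \approx 9.5388 \cdot 10^{6}$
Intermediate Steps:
$X = 7219$
$L = - \frac{1}{18780}$ ($L = \frac{1}{\left(-16730 - 9269\right) + 7219} = \frac{1}{-25999 + 7219} = \frac{1}{-18780} = - \frac{1}{18780} \approx -5.3248 \cdot 10^{-5}$)
$\left(42014 - 42392\right) \left(L - 25235\right) = \left(42014 - 42392\right) \left(- \frac{1}{18780} - 25235\right) = \left(-378\right) \left(- \frac{473913301}{18780}\right) = \frac{29856537963}{3130}$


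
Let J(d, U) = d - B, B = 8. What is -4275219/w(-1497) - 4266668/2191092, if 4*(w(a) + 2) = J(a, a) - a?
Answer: 2341845270619/2191092 ≈ 1.0688e+6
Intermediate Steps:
J(d, U) = -8 + d (J(d, U) = d - 1*8 = d - 8 = -8 + d)
w(a) = -4 (w(a) = -2 + ((-8 + a) - a)/4 = -2 + (1/4)*(-8) = -2 - 2 = -4)
-4275219/w(-1497) - 4266668/2191092 = -4275219/(-4) - 4266668/2191092 = -4275219*(-1/4) - 4266668*1/2191092 = 4275219/4 - 1066667/547773 = 2341845270619/2191092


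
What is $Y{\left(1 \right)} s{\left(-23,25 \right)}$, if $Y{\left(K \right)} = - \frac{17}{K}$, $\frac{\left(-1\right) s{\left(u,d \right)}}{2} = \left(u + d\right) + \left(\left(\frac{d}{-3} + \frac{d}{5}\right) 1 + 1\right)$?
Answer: $- \frac{34}{3} \approx -11.333$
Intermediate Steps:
$s{\left(u,d \right)} = -2 - 2 u - \frac{26 d}{15}$ ($s{\left(u,d \right)} = - 2 \left(\left(u + d\right) + \left(\left(\frac{d}{-3} + \frac{d}{5}\right) 1 + 1\right)\right) = - 2 \left(\left(d + u\right) + \left(\left(d \left(- \frac{1}{3}\right) + d \frac{1}{5}\right) 1 + 1\right)\right) = - 2 \left(\left(d + u\right) + \left(\left(- \frac{d}{3} + \frac{d}{5}\right) 1 + 1\right)\right) = - 2 \left(\left(d + u\right) + \left(- \frac{2 d}{15} \cdot 1 + 1\right)\right) = - 2 \left(\left(d + u\right) - \left(-1 + \frac{2 d}{15}\right)\right) = - 2 \left(1 + u + \frac{13 d}{15}\right) = -2 - 2 u - \frac{26 d}{15}$)
$Y{\left(1 \right)} s{\left(-23,25 \right)} = - \frac{17}{1} \left(-2 - -46 - \frac{130}{3}\right) = \left(-17\right) 1 \left(-2 + 46 - \frac{130}{3}\right) = \left(-17\right) \frac{2}{3} = - \frac{34}{3}$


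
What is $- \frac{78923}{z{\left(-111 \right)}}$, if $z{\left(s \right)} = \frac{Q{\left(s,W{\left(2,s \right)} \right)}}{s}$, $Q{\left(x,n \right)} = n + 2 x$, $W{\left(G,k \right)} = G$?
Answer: $- \frac{8760453}{220} \approx -39820.0$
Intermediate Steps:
$z{\left(s \right)} = \frac{2 + 2 s}{s}$
$- \frac{78923}{z{\left(-111 \right)}} = - \frac{78923}{2 + \frac{2}{-111}} = - \frac{78923}{2 + 2 \left(- \frac{1}{111}\right)} = - \frac{78923}{2 - \frac{2}{111}} = - \frac{78923}{\frac{220}{111}} = \left(-78923\right) \frac{111}{220} = - \frac{8760453}{220}$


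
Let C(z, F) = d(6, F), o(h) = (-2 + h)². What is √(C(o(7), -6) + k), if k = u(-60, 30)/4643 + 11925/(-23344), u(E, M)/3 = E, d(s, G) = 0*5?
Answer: 3*I*√44837030553135/27096548 ≈ 0.74135*I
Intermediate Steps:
d(s, G) = 0
u(E, M) = 3*E
C(z, F) = 0
k = -59569695/108386192 (k = (3*(-60))/4643 + 11925/(-23344) = -180*1/4643 + 11925*(-1/23344) = -180/4643 - 11925/23344 = -59569695/108386192 ≈ -0.54961)
√(C(o(7), -6) + k) = √(0 - 59569695/108386192) = √(-59569695/108386192) = 3*I*√44837030553135/27096548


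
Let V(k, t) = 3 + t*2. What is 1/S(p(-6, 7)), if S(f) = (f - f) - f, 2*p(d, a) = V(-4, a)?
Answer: -2/17 ≈ -0.11765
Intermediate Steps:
V(k, t) = 3 + 2*t
p(d, a) = 3/2 + a (p(d, a) = (3 + 2*a)/2 = 3/2 + a)
S(f) = -f (S(f) = 0 - f = -f)
1/S(p(-6, 7)) = 1/(-(3/2 + 7)) = 1/(-1*17/2) = 1/(-17/2) = -2/17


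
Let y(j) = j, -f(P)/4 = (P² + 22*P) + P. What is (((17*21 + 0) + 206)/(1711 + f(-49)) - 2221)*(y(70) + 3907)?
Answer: -29901663096/3385 ≈ -8.8336e+6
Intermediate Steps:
f(P) = -92*P - 4*P² (f(P) = -4*((P² + 22*P) + P) = -4*(P² + 23*P) = -92*P - 4*P²)
(((17*21 + 0) + 206)/(1711 + f(-49)) - 2221)*(y(70) + 3907) = (((17*21 + 0) + 206)/(1711 - 4*(-49)*(23 - 49)) - 2221)*(70 + 3907) = (((357 + 0) + 206)/(1711 - 4*(-49)*(-26)) - 2221)*3977 = ((357 + 206)/(1711 - 5096) - 2221)*3977 = (563/(-3385) - 2221)*3977 = (563*(-1/3385) - 2221)*3977 = (-563/3385 - 2221)*3977 = -7518648/3385*3977 = -29901663096/3385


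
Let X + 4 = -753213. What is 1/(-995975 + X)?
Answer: -1/1749192 ≈ -5.7169e-7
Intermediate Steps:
X = -753217 (X = -4 - 753213 = -753217)
1/(-995975 + X) = 1/(-995975 - 753217) = 1/(-1749192) = -1/1749192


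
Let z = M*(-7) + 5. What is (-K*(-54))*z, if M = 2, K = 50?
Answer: -24300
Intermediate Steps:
z = -9 (z = 2*(-7) + 5 = -14 + 5 = -9)
(-K*(-54))*z = (-1*50*(-54))*(-9) = -50*(-54)*(-9) = 2700*(-9) = -24300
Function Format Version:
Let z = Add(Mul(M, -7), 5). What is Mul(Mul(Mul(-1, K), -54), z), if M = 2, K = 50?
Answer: -24300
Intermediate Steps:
z = -9 (z = Add(Mul(2, -7), 5) = Add(-14, 5) = -9)
Mul(Mul(Mul(-1, K), -54), z) = Mul(Mul(Mul(-1, 50), -54), -9) = Mul(Mul(-50, -54), -9) = Mul(2700, -9) = -24300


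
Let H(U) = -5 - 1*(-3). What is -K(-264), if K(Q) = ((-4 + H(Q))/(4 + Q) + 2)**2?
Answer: -69169/16900 ≈ -4.0928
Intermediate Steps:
H(U) = -2 (H(U) = -5 + 3 = -2)
K(Q) = (2 - 6/(4 + Q))**2 (K(Q) = ((-4 - 2)/(4 + Q) + 2)**2 = (-6/(4 + Q) + 2)**2 = (2 - 6/(4 + Q))**2)
-K(-264) = -4*(1 - 264)**2/(4 - 264)**2 = -4*(-263)**2/(-260)**2 = -4*69169/67600 = -1*69169/16900 = -69169/16900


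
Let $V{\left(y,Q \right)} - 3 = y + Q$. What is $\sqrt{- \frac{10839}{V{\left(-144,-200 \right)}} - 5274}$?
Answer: $\frac{i \sqrt{609569895}}{341} \approx 72.403 i$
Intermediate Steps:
$V{\left(y,Q \right)} = 3 + Q + y$ ($V{\left(y,Q \right)} = 3 + \left(y + Q\right) = 3 + \left(Q + y\right) = 3 + Q + y$)
$\sqrt{- \frac{10839}{V{\left(-144,-200 \right)}} - 5274} = \sqrt{- \frac{10839}{3 - 200 - 144} - 5274} = \sqrt{- \frac{10839}{-341} - 5274} = \sqrt{\left(-10839\right) \left(- \frac{1}{341}\right) - 5274} = \sqrt{\frac{10839}{341} - 5274} = \sqrt{- \frac{1787595}{341}} = \frac{i \sqrt{609569895}}{341}$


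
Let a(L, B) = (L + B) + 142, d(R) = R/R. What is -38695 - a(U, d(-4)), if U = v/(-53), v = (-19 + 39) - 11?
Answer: -2058405/53 ≈ -38838.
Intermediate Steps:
v = 9 (v = 20 - 11 = 9)
U = -9/53 (U = 9/(-53) = 9*(-1/53) = -9/53 ≈ -0.16981)
d(R) = 1
a(L, B) = 142 + B + L (a(L, B) = (B + L) + 142 = 142 + B + L)
-38695 - a(U, d(-4)) = -38695 - (142 + 1 - 9/53) = -38695 - 1*7570/53 = -38695 - 7570/53 = -2058405/53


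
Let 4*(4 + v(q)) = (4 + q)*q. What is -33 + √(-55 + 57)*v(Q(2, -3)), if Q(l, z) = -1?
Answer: -33 - 19*√2/4 ≈ -39.718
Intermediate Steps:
v(q) = -4 + q*(4 + q)/4 (v(q) = -4 + ((4 + q)*q)/4 = -4 + (q*(4 + q))/4 = -4 + q*(4 + q)/4)
-33 + √(-55 + 57)*v(Q(2, -3)) = -33 + √(-55 + 57)*(-4 - 1 + (¼)*(-1)²) = -33 + √2*(-4 - 1 + (¼)*1) = -33 + √2*(-4 - 1 + ¼) = -33 + √2*(-19/4) = -33 - 19*√2/4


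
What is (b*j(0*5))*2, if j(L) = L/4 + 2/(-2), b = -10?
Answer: 20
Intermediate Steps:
j(L) = -1 + L/4 (j(L) = L*(¼) + 2*(-½) = L/4 - 1 = -1 + L/4)
(b*j(0*5))*2 = -10*(-1 + (0*5)/4)*2 = -10*(-1 + (¼)*0)*2 = -10*(-1 + 0)*2 = -10*(-1)*2 = 10*2 = 20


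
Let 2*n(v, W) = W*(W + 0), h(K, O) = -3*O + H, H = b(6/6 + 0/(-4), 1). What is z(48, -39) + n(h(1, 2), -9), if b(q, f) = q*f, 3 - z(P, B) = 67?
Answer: -47/2 ≈ -23.500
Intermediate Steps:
z(P, B) = -64 (z(P, B) = 3 - 1*67 = 3 - 67 = -64)
b(q, f) = f*q
H = 1 (H = 1*(6/6 + 0/(-4)) = 1*(6*(⅙) + 0*(-¼)) = 1*(1 + 0) = 1*1 = 1)
h(K, O) = 1 - 3*O (h(K, O) = -3*O + 1 = 1 - 3*O)
n(v, W) = W²/2 (n(v, W) = (W*(W + 0))/2 = (W*W)/2 = W²/2)
z(48, -39) + n(h(1, 2), -9) = -64 + (½)*(-9)² = -64 + (½)*81 = -64 + 81/2 = -47/2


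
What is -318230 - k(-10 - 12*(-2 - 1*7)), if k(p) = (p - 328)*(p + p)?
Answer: -273150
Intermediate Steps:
k(p) = 2*p*(-328 + p) (k(p) = (-328 + p)*(2*p) = 2*p*(-328 + p))
-318230 - k(-10 - 12*(-2 - 1*7)) = -318230 - 2*(-10 - 12*(-2 - 1*7))*(-328 + (-10 - 12*(-2 - 1*7))) = -318230 - 2*(-10 - 12*(-2 - 7))*(-328 + (-10 - 12*(-2 - 7))) = -318230 - 2*(-10 - 12*(-9))*(-328 + (-10 - 12*(-9))) = -318230 - 2*(-10 + 108)*(-328 + (-10 + 108)) = -318230 - 2*98*(-328 + 98) = -318230 - 2*98*(-230) = -318230 - 1*(-45080) = -318230 + 45080 = -273150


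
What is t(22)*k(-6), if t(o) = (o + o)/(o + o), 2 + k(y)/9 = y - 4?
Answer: -108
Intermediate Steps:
k(y) = -54 + 9*y (k(y) = -18 + 9*(y - 4) = -18 + 9*(-4 + y) = -18 + (-36 + 9*y) = -54 + 9*y)
t(o) = 1 (t(o) = (2*o)/((2*o)) = (2*o)*(1/(2*o)) = 1)
t(22)*k(-6) = 1*(-54 + 9*(-6)) = 1*(-54 - 54) = 1*(-108) = -108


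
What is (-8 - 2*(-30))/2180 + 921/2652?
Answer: 178807/481780 ≈ 0.37114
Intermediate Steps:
(-8 - 2*(-30))/2180 + 921/2652 = (-8 + 60)*(1/2180) + 921*(1/2652) = 52*(1/2180) + 307/884 = 13/545 + 307/884 = 178807/481780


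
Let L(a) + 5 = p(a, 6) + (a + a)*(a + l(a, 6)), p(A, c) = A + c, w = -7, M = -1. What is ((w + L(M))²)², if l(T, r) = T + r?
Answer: 50625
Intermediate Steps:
L(a) = 1 + a + 2*a*(6 + 2*a) (L(a) = -5 + ((a + 6) + (a + a)*(a + (a + 6))) = -5 + ((6 + a) + (2*a)*(a + (6 + a))) = -5 + ((6 + a) + (2*a)*(6 + 2*a)) = -5 + ((6 + a) + 2*a*(6 + 2*a)) = -5 + (6 + a + 2*a*(6 + 2*a)) = 1 + a + 2*a*(6 + 2*a))
((w + L(M))²)² = ((-7 + (1 + 4*(-1)² + 13*(-1)))²)² = ((-7 + (1 + 4*1 - 13))²)² = ((-7 + (1 + 4 - 13))²)² = ((-7 - 8)²)² = ((-15)²)² = 225² = 50625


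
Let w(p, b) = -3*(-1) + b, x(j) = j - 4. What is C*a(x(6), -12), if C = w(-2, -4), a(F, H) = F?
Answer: -2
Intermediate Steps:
x(j) = -4 + j
w(p, b) = 3 + b
C = -1 (C = 3 - 4 = -1)
C*a(x(6), -12) = -(-4 + 6) = -1*2 = -2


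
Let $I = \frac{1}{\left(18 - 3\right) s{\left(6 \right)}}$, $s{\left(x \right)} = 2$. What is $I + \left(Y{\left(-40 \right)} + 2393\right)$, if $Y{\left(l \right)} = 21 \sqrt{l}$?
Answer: $\frac{71791}{30} + 42 i \sqrt{10} \approx 2393.0 + 132.82 i$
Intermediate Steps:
$I = \frac{1}{30}$ ($I = \frac{1}{\left(18 - 3\right) 2} = \frac{1}{15 \cdot 2} = \frac{1}{30} \approx 0.033333$)
$I + \left(Y{\left(-40 \right)} + 2393\right) = \frac{1}{30} + \left(21 \sqrt{-40} + 2393\right) = \frac{1}{30} + \left(21 \cdot 2 i \sqrt{10} + 2393\right) = \frac{1}{30} + \left(42 i \sqrt{10} + 2393\right) = \frac{1}{30} + \left(2393 + 42 i \sqrt{10}\right) = \frac{71791}{30} + 42 i \sqrt{10}$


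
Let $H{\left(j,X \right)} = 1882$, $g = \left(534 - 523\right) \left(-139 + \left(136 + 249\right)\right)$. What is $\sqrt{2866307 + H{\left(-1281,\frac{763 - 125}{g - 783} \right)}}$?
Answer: $\sqrt{2868189} \approx 1693.6$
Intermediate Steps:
$g = 2706$ ($g = 11 \left(-139 + 385\right) = 11 \cdot 246 = 2706$)
$\sqrt{2866307 + H{\left(-1281,\frac{763 - 125}{g - 783} \right)}} = \sqrt{2866307 + 1882} = \sqrt{2868189}$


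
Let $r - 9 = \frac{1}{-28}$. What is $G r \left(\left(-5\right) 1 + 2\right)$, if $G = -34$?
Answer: $\frac{12801}{14} \approx 914.36$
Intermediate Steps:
$r = \frac{251}{28}$ ($r = 9 + \frac{1}{-28} = 9 - \frac{1}{28} = \frac{251}{28} \approx 8.9643$)
$G r \left(\left(-5\right) 1 + 2\right) = \left(-34\right) \frac{251}{28} \left(\left(-5\right) 1 + 2\right) = - \frac{4267 \left(-5 + 2\right)}{14} = \left(- \frac{4267}{14}\right) \left(-3\right) = \frac{12801}{14}$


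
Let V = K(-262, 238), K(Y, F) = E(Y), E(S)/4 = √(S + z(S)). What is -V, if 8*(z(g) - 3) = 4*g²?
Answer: -4*√34063 ≈ -738.25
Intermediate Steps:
z(g) = 3 + g²/2 (z(g) = 3 + (4*g²)/8 = 3 + g²/2)
E(S) = 4*√(3 + S + S²/2) (E(S) = 4*√(S + (3 + S²/2)) = 4*√(3 + S + S²/2))
K(Y, F) = 2*√(12 + 2*Y² + 4*Y)
V = 4*√34063 (V = 2*√(12 + 2*(-262)² + 4*(-262)) = 2*√(12 + 2*68644 - 1048) = 2*√(12 + 137288 - 1048) = 2*√136252 = 2*(2*√34063) = 4*√34063 ≈ 738.25)
-V = -4*√34063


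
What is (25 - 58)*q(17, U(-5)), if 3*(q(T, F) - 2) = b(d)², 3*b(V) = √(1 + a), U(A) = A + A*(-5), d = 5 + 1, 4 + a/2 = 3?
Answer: -583/9 ≈ -64.778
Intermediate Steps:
a = -2 (a = -8 + 2*3 = -8 + 6 = -2)
d = 6
U(A) = -4*A (U(A) = A - 5*A = -4*A)
b(V) = I/3 (b(V) = √(1 - 2)/3 = √(-1)/3 = I/3)
q(T, F) = 53/27 (q(T, F) = 2 + (I/3)²/3 = 2 + (⅓)*(-⅑) = 2 - 1/27 = 53/27)
(25 - 58)*q(17, U(-5)) = (25 - 58)*(53/27) = -33*53/27 = -583/9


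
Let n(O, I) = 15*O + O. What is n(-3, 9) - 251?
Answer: -299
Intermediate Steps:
n(O, I) = 16*O
n(-3, 9) - 251 = 16*(-3) - 251 = -48 - 251 = -299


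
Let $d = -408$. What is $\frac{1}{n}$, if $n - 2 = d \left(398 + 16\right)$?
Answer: $- \frac{1}{168910} \approx -5.9203 \cdot 10^{-6}$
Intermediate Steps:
$n = -168910$ ($n = 2 - 408 \left(398 + 16\right) = 2 - 168912 = -168910$)
$\frac{1}{n} = \frac{1}{-168910} = - \frac{1}{168910}$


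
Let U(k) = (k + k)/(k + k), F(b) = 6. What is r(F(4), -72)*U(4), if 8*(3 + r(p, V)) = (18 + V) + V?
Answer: -75/4 ≈ -18.750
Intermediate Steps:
r(p, V) = -¾ + V/4 (r(p, V) = -3 + ((18 + V) + V)/8 = -3 + (18 + 2*V)/8 = -3 + (9/4 + V/4) = -¾ + V/4)
U(k) = 1 (U(k) = (2*k)/((2*k)) = (2*k)*(1/(2*k)) = 1)
r(F(4), -72)*U(4) = (-¾ + (¼)*(-72))*1 = (-¾ - 18)*1 = -75/4*1 = -75/4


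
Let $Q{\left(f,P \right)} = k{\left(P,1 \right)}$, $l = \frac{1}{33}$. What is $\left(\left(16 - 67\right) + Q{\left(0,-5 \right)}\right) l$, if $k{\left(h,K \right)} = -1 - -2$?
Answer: $- \frac{50}{33} \approx -1.5152$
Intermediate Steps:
$l = \frac{1}{33} \approx 0.030303$
$k{\left(h,K \right)} = 1$ ($k{\left(h,K \right)} = -1 + 2 = 1$)
$Q{\left(f,P \right)} = 1$
$\left(\left(16 - 67\right) + Q{\left(0,-5 \right)}\right) l = \left(\left(16 - 67\right) + 1\right) \frac{1}{33} = \left(-51 + 1\right) \frac{1}{33} = \left(-50\right) \frac{1}{33} = - \frac{50}{33}$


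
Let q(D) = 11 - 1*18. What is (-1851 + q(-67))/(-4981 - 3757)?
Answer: 929/4369 ≈ 0.21263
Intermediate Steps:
q(D) = -7 (q(D) = 11 - 18 = -7)
(-1851 + q(-67))/(-4981 - 3757) = (-1851 - 7)/(-4981 - 3757) = -1858/(-8738) = -1858*(-1/8738) = 929/4369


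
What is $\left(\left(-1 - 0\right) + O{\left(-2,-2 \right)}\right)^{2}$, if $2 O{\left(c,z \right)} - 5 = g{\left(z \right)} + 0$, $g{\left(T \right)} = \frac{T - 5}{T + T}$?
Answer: $\frac{361}{64} \approx 5.6406$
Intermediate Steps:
$g{\left(T \right)} = \frac{-5 + T}{2 T}$
$O{\left(c,z \right)} = \frac{5}{2} + \frac{-5 + z}{4 z}$ ($O{\left(c,z \right)} = \frac{5}{2} + \frac{\frac{-5 + z}{2 z} + 0}{2} = \frac{5}{2} + \frac{\frac{1}{2} \frac{1}{z} \left(-5 + z\right)}{2} = \frac{5}{2} + \frac{-5 + z}{4 z}$)
$\left(\left(-1 - 0\right) + O{\left(-2,-2 \right)}\right)^{2} = \left(\left(-1 - 0\right) + \frac{-5 + 11 \left(-2\right)}{4 \left(-2\right)}\right)^{2} = \left(\left(-1 + 0\right) + \frac{1}{4} \left(- \frac{1}{2}\right) \left(-5 - 22\right)\right)^{2} = \left(-1 + \frac{1}{4} \left(- \frac{1}{2}\right) \left(-27\right)\right)^{2} = \left(-1 + \frac{27}{8}\right)^{2} = \left(\frac{19}{8}\right)^{2} = \frac{361}{64}$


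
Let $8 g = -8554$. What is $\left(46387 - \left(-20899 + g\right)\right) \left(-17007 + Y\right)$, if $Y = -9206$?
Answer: $- \frac{7167184673}{4} \approx -1.7918 \cdot 10^{9}$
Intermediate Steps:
$g = - \frac{4277}{4}$ ($g = \frac{1}{8} \left(-8554\right) = - \frac{4277}{4} \approx -1069.3$)
$\left(46387 - \left(-20899 + g\right)\right) \left(-17007 + Y\right) = \left(46387 + \left(20899 - - \frac{4277}{4}\right)\right) \left(-17007 - 9206\right) = \left(46387 + \left(20899 + \frac{4277}{4}\right)\right) \left(-26213\right) = \left(46387 + \frac{87873}{4}\right) \left(-26213\right) = \frac{273421}{4} \left(-26213\right) = - \frac{7167184673}{4}$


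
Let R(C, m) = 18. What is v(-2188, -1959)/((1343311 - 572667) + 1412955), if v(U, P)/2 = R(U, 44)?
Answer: 36/2183599 ≈ 1.6487e-5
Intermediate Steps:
v(U, P) = 36 (v(U, P) = 2*18 = 36)
v(-2188, -1959)/((1343311 - 572667) + 1412955) = 36/((1343311 - 572667) + 1412955) = 36/(770644 + 1412955) = 36/2183599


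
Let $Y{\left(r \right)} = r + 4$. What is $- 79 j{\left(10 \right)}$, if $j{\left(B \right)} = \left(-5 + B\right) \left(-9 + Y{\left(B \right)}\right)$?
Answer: $-1975$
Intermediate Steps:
$Y{\left(r \right)} = 4 + r$
$j{\left(B \right)} = \left(-5 + B\right)^{2}$ ($j{\left(B \right)} = \left(-5 + B\right) \left(-9 + \left(4 + B\right)\right) = \left(-5 + B\right) \left(-5 + B\right) = \left(-5 + B\right)^{2}$)
$- 79 j{\left(10 \right)} = - 79 \left(25 + 10^{2} - 100\right) = - 79 \left(25 + 100 - 100\right) = \left(-79\right) 25 = -1975$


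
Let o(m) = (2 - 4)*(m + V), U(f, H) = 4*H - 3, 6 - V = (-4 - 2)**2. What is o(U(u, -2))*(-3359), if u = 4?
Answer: -275438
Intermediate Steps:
V = -30 (V = 6 - (-4 - 2)**2 = 6 - 1*(-6)**2 = 6 - 1*36 = 6 - 36 = -30)
U(f, H) = -3 + 4*H
o(m) = 60 - 2*m (o(m) = (2 - 4)*(m - 30) = -2*(-30 + m) = 60 - 2*m)
o(U(u, -2))*(-3359) = (60 - 2*(-3 + 4*(-2)))*(-3359) = (60 - 2*(-3 - 8))*(-3359) = (60 - 2*(-11))*(-3359) = (60 + 22)*(-3359) = 82*(-3359) = -275438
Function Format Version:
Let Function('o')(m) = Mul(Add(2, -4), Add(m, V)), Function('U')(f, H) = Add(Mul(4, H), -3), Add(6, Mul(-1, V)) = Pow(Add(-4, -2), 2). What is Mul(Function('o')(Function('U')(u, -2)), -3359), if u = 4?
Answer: -275438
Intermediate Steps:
V = -30 (V = Add(6, Mul(-1, Pow(Add(-4, -2), 2))) = Add(6, Mul(-1, Pow(-6, 2))) = Add(6, Mul(-1, 36)) = Add(6, -36) = -30)
Function('U')(f, H) = Add(-3, Mul(4, H))
Function('o')(m) = Add(60, Mul(-2, m)) (Function('o')(m) = Mul(Add(2, -4), Add(m, -30)) = Mul(-2, Add(-30, m)) = Add(60, Mul(-2, m)))
Mul(Function('o')(Function('U')(u, -2)), -3359) = Mul(Add(60, Mul(-2, Add(-3, Mul(4, -2)))), -3359) = Mul(Add(60, Mul(-2, Add(-3, -8))), -3359) = Mul(Add(60, Mul(-2, -11)), -3359) = Mul(Add(60, 22), -3359) = Mul(82, -3359) = -275438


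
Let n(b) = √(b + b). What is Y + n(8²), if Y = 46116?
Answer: 46116 + 8*√2 ≈ 46127.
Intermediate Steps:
n(b) = √2*√b (n(b) = √(2*b) = √2*√b)
Y + n(8²) = 46116 + √2*√(8²) = 46116 + √2*√64 = 46116 + √2*8 = 46116 + 8*√2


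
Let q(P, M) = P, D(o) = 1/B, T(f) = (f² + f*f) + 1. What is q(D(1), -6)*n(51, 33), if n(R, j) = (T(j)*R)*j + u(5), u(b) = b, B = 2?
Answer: 1833631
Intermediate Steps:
T(f) = 1 + 2*f² (T(f) = (f² + f²) + 1 = 2*f² + 1 = 1 + 2*f²)
D(o) = ½ (D(o) = 1/2 = ½)
n(R, j) = 5 + R*j*(1 + 2*j²) (n(R, j) = ((1 + 2*j²)*R)*j + 5 = (R*(1 + 2*j²))*j + 5 = R*j*(1 + 2*j²) + 5 = 5 + R*j*(1 + 2*j²))
q(D(1), -6)*n(51, 33) = (5 + 51*33*(1 + 2*33²))/2 = (5 + 51*33*(1 + 2*1089))/2 = (5 + 51*33*(1 + 2178))/2 = (5 + 51*33*2179)/2 = (5 + 3667257)/2 = (½)*3667262 = 1833631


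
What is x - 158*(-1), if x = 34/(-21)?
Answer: 3284/21 ≈ 156.38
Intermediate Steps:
x = -34/21 (x = 34*(-1/21) = -34/21 ≈ -1.6190)
x - 158*(-1) = -34/21 - 158*(-1) = -34/21 + 158 = 3284/21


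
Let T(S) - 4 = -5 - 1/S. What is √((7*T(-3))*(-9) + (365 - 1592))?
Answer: I*√1185 ≈ 34.424*I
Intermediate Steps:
T(S) = -1 - 1/S (T(S) = 4 + (-5 - 1/S) = -1 - 1/S)
√((7*T(-3))*(-9) + (365 - 1592)) = √((7*((-1 - 1*(-3))/(-3)))*(-9) + (365 - 1592)) = √((7*(-(-1 + 3)/3))*(-9) - 1227) = √((7*(-⅓*2))*(-9) - 1227) = √((7*(-⅔))*(-9) - 1227) = √(-14/3*(-9) - 1227) = √(42 - 1227) = √(-1185) = I*√1185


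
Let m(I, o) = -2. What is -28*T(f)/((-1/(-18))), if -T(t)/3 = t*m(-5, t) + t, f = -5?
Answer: 7560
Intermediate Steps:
T(t) = 3*t (T(t) = -3*(t*(-2) + t) = -3*(-2*t + t) = -(-3)*t = 3*t)
-28*T(f)/((-1/(-18))) = -28*3*(-5)/((-1/(-18))) = -(-420)/((-1*(-1/18))) = -(-420)/1/18 = -(-420)*18 = -28*(-270) = 7560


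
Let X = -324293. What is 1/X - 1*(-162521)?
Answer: 52704422652/324293 ≈ 1.6252e+5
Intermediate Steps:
1/X - 1*(-162521) = 1/(-324293) - 1*(-162521) = -1/324293 + 162521 = 52704422652/324293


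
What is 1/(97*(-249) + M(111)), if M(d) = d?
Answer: -1/24042 ≈ -4.1594e-5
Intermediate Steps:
1/(97*(-249) + M(111)) = 1/(97*(-249) + 111) = 1/(-24153 + 111) = 1/(-24042) = -1/24042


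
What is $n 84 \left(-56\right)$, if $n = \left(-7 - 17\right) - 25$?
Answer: $230496$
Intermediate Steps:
$n = -49$ ($n = -24 - 25 = -49$)
$n 84 \left(-56\right) = \left(-49\right) 84 \left(-56\right) = \left(-4116\right) \left(-56\right) = 230496$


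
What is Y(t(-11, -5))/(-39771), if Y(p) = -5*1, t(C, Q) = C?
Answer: 5/39771 ≈ 0.00012572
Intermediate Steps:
Y(p) = -5
Y(t(-11, -5))/(-39771) = -5/(-39771) = -5*(-1/39771) = 5/39771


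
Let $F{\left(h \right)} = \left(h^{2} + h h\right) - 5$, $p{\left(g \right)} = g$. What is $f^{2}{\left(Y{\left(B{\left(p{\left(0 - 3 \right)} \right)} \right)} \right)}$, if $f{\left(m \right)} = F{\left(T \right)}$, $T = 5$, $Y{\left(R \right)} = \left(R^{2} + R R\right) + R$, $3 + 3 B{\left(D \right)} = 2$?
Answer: $2025$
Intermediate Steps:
$B{\left(D \right)} = - \frac{1}{3}$ ($B{\left(D \right)} = -1 + \frac{1}{3} \cdot 2 = -1 + \frac{2}{3} = - \frac{1}{3}$)
$Y{\left(R \right)} = R + 2 R^{2}$ ($Y{\left(R \right)} = \left(R^{2} + R^{2}\right) + R = 2 R^{2} + R = R + 2 R^{2}$)
$F{\left(h \right)} = -5 + 2 h^{2}$ ($F{\left(h \right)} = \left(h^{2} + h^{2}\right) - 5 = 2 h^{2} - 5 = -5 + 2 h^{2}$)
$f{\left(m \right)} = 45$ ($f{\left(m \right)} = -5 + 2 \cdot 5^{2} = -5 + 2 \cdot 25 = -5 + 50 = 45$)
$f^{2}{\left(Y{\left(B{\left(p{\left(0 - 3 \right)} \right)} \right)} \right)} = 45^{2} = 2025$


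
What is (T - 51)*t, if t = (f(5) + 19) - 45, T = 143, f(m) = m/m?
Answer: -2300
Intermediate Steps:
f(m) = 1
t = -25 (t = (1 + 19) - 45 = 20 - 45 = -25)
(T - 51)*t = (143 - 51)*(-25) = 92*(-25) = -2300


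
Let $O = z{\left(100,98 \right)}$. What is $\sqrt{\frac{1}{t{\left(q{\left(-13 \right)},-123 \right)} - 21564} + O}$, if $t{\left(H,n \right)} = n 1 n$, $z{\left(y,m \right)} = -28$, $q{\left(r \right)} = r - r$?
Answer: $\frac{i \sqrt{128829415}}{2145} \approx 5.2915 i$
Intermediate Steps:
$q{\left(r \right)} = 0$
$t{\left(H,n \right)} = n^{2}$ ($t{\left(H,n \right)} = n n = n^{2}$)
$O = -28$
$\sqrt{\frac{1}{t{\left(q{\left(-13 \right)},-123 \right)} - 21564} + O} = \sqrt{\frac{1}{\left(-123\right)^{2} - 21564} - 28} = \sqrt{\frac{1}{15129 - 21564} - 28} = \sqrt{\frac{1}{-6435} - 28} = \sqrt{- \frac{1}{6435} - 28} = \sqrt{- \frac{180181}{6435}} = \frac{i \sqrt{128829415}}{2145}$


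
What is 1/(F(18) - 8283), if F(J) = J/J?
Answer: -1/8282 ≈ -0.00012074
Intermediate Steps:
F(J) = 1
1/(F(18) - 8283) = 1/(1 - 8283) = 1/(-8282) = -1/8282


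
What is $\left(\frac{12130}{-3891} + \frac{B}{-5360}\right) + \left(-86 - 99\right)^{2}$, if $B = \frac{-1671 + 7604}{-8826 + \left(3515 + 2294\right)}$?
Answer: $\frac{2153303427961703}{62921827920} \approx 34222.0$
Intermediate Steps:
$B = - \frac{5933}{3017}$ ($B = \frac{5933}{-8826 + 5809} = \frac{5933}{-3017} = 5933 \left(- \frac{1}{3017}\right) = - \frac{5933}{3017} \approx -1.9665$)
$\left(\frac{12130}{-3891} + \frac{B}{-5360}\right) + \left(-86 - 99\right)^{2} = \left(\frac{12130}{-3891} - \frac{5933}{3017 \left(-5360\right)}\right) + \left(-86 - 99\right)^{2} = \left(12130 \left(- \frac{1}{3891}\right) - - \frac{5933}{16171120}\right) + \left(-185\right)^{2} = \left(- \frac{12130}{3891} + \frac{5933}{16171120}\right) + 34225 = - \frac{196132600297}{62921827920} + 34225 = \frac{2153303427961703}{62921827920}$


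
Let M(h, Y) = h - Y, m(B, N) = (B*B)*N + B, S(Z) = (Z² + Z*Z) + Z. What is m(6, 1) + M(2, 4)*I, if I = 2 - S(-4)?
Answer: 94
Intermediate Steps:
S(Z) = Z + 2*Z² (S(Z) = (Z² + Z²) + Z = 2*Z² + Z = Z + 2*Z²)
I = -26 (I = 2 - (-4)*(1 + 2*(-4)) = 2 - (-4)*(1 - 8) = 2 - (-4)*(-7) = 2 - 1*28 = 2 - 28 = -26)
m(B, N) = B + N*B² (m(B, N) = B²*N + B = N*B² + B = B + N*B²)
m(6, 1) + M(2, 4)*I = 6*(1 + 6*1) + (2 - 1*4)*(-26) = 6*(1 + 6) + (2 - 4)*(-26) = 6*7 - 2*(-26) = 42 + 52 = 94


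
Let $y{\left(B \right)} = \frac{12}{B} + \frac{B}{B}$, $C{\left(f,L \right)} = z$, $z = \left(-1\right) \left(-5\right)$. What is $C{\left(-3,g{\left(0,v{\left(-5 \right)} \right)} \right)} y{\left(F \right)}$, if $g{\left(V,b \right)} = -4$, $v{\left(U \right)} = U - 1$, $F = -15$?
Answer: $1$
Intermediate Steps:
$z = 5$
$v{\left(U \right)} = -1 + U$ ($v{\left(U \right)} = U - 1 = -1 + U$)
$C{\left(f,L \right)} = 5$
$y{\left(B \right)} = 1 + \frac{12}{B}$ ($y{\left(B \right)} = \frac{12}{B} + 1 = 1 + \frac{12}{B}$)
$C{\left(-3,g{\left(0,v{\left(-5 \right)} \right)} \right)} y{\left(F \right)} = 5 \frac{12 - 15}{-15} = 5 \left(\left(- \frac{1}{15}\right) \left(-3\right)\right) = 5 \cdot \frac{1}{5} = 1$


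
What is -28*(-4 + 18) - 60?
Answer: -452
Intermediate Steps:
-28*(-4 + 18) - 60 = -28*14 - 60 = -392 - 60 = -452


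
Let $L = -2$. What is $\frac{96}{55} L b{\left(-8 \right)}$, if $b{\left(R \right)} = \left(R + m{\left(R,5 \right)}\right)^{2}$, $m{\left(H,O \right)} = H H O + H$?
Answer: $- \frac{17743872}{55} \approx -3.2262 \cdot 10^{5}$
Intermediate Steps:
$m{\left(H,O \right)} = H + O H^{2}$ ($m{\left(H,O \right)} = H^{2} O + H = O H^{2} + H = H + O H^{2}$)
$b{\left(R \right)} = \left(R + R \left(1 + 5 R\right)\right)^{2}$ ($b{\left(R \right)} = \left(R + R \left(1 + R 5\right)\right)^{2} = \left(R + R \left(1 + 5 R\right)\right)^{2}$)
$\frac{96}{55} L b{\left(-8 \right)} = \frac{96}{55} \left(-2\right) \left(-8\right)^{2} \left(2 + 5 \left(-8\right)\right)^{2} = 96 \cdot \frac{1}{55} \left(-2\right) 64 \left(2 - 40\right)^{2} = \frac{96}{55} \left(-2\right) 64 \left(-38\right)^{2} = - \frac{192 \cdot 64 \cdot 1444}{55} = \left(- \frac{192}{55}\right) 92416 = - \frac{17743872}{55}$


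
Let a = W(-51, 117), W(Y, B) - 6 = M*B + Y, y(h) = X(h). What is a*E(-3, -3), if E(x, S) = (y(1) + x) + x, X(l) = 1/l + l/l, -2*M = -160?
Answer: -37260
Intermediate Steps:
M = 80 (M = -1/2*(-160) = 80)
X(l) = 1 + 1/l (X(l) = 1/l + 1 = 1 + 1/l)
y(h) = (1 + h)/h
W(Y, B) = 6 + Y + 80*B (W(Y, B) = 6 + (80*B + Y) = 6 + (Y + 80*B) = 6 + Y + 80*B)
E(x, S) = 2 + 2*x (E(x, S) = ((1 + 1)/1 + x) + x = (1*2 + x) + x = (2 + x) + x = 2 + 2*x)
a = 9315 (a = 6 - 51 + 80*117 = 6 - 51 + 9360 = 9315)
a*E(-3, -3) = 9315*(2 + 2*(-3)) = 9315*(2 - 6) = 9315*(-4) = -37260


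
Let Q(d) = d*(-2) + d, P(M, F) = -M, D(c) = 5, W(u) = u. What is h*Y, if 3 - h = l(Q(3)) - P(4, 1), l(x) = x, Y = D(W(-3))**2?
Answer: 50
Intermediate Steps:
Q(d) = -d (Q(d) = -2*d + d = -d)
Y = 25 (Y = 5**2 = 25)
h = 2 (h = 3 - (-1*3 - (-1)*4) = 3 - (-3 - 1*(-4)) = 3 - (-3 + 4) = 3 - 1*1 = 3 - 1 = 2)
h*Y = 2*25 = 50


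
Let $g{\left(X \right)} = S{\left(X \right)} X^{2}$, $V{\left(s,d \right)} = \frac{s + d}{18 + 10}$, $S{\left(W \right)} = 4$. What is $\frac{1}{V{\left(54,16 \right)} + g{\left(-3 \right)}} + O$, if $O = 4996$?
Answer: $\frac{384694}{77} \approx 4996.0$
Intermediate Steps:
$V{\left(s,d \right)} = \frac{d}{28} + \frac{s}{28}$ ($V{\left(s,d \right)} = \frac{d + s}{28} = \left(d + s\right) \frac{1}{28} = \frac{d}{28} + \frac{s}{28}$)
$g{\left(X \right)} = 4 X^{2}$
$\frac{1}{V{\left(54,16 \right)} + g{\left(-3 \right)}} + O = \frac{1}{\left(\frac{1}{28} \cdot 16 + \frac{1}{28} \cdot 54\right) + 4 \left(-3\right)^{2}} + 4996 = \frac{1}{\left(\frac{4}{7} + \frac{27}{14}\right) + 4 \cdot 9} + 4996 = \frac{1}{\frac{5}{2} + 36} + 4996 = \frac{1}{\frac{77}{2}} + 4996 = \frac{2}{77} + 4996 = \frac{384694}{77}$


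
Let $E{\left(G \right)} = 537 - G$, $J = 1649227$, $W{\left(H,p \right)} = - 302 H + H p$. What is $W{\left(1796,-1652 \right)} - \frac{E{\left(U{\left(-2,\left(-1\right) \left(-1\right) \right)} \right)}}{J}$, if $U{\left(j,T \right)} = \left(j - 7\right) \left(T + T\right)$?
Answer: $- \frac{5787770846723}{1649227} \approx -3.5094 \cdot 10^{6}$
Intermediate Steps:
$U{\left(j,T \right)} = 2 T \left(-7 + j\right)$ ($U{\left(j,T \right)} = \left(-7 + j\right) 2 T = 2 T \left(-7 + j\right)$)
$W{\left(1796,-1652 \right)} - \frac{E{\left(U{\left(-2,\left(-1\right) \left(-1\right) \right)} \right)}}{J} = 1796 \left(-302 - 1652\right) - \frac{537 - 2 \left(\left(-1\right) \left(-1\right)\right) \left(-7 - 2\right)}{1649227} = 1796 \left(-1954\right) - \left(537 - 2 \cdot 1 \left(-9\right)\right) \frac{1}{1649227} = -3509384 - \left(537 - -18\right) \frac{1}{1649227} = -3509384 - \left(537 + 18\right) \frac{1}{1649227} = -3509384 - 555 \cdot \frac{1}{1649227} = -3509384 - \frac{555}{1649227} = - \frac{5787770846723}{1649227}$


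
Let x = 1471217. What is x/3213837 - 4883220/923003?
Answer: -1303266855499/269671017501 ≈ -4.8328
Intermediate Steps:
x/3213837 - 4883220/923003 = 1471217/3213837 - 4883220/923003 = 1471217*(1/3213837) - 4883220*1/923003 = 133747/292167 - 4883220/923003 = -1303266855499/269671017501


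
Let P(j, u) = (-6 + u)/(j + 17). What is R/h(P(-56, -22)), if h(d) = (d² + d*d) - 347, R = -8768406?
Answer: 13336745526/526219 ≈ 25344.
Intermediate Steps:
P(j, u) = (-6 + u)/(17 + j)
h(d) = -347 + 2*d² (h(d) = (d² + d²) - 347 = 2*d² - 347 = -347 + 2*d²)
R/h(P(-56, -22)) = -8768406/(-347 + 2*((-6 - 22)/(17 - 56))²) = -8768406/(-347 + 2*(-28/(-39))²) = -8768406/(-347 + 2*(-1/39*(-28))²) = -8768406/(-347 + 2*(28/39)²) = -8768406/(-347 + 2*(784/1521)) = -8768406/(-347 + 1568/1521) = -8768406/(-526219/1521) = -8768406*(-1521/526219) = 13336745526/526219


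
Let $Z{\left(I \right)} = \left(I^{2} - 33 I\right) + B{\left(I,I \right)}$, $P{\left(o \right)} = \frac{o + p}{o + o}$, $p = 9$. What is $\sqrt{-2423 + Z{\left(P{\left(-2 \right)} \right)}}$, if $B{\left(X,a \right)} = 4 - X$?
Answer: $\frac{i \sqrt{37703}}{4} \approx 48.543 i$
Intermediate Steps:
$P{\left(o \right)} = \frac{9 + o}{2 o}$ ($P{\left(o \right)} = \frac{o + 9}{o + o} = \frac{9 + o}{2 o}$)
$Z{\left(I \right)} = 4 + I^{2} - 34 I$ ($Z{\left(I \right)} = \left(I^{2} - 33 I\right) - \left(-4 + I\right) = 4 + I^{2} - 34 I$)
$\sqrt{-2423 + Z{\left(P{\left(-2 \right)} \right)}} = \sqrt{-2423 + \left(4 + \left(\frac{9 - 2}{2 \left(-2\right)}\right)^{2} - 34 \frac{9 - 2}{2 \left(-2\right)}\right)} = \sqrt{-2423 + \left(4 + \left(\frac{1}{2} \left(- \frac{1}{2}\right) 7\right)^{2} - 34 \cdot \frac{1}{2} \left(- \frac{1}{2}\right) 7\right)} = \sqrt{-2423 + \left(4 + \left(- \frac{7}{4}\right)^{2} - - \frac{119}{2}\right)} = \sqrt{-2423 + \left(4 + \frac{49}{16} + \frac{119}{2}\right)} = \sqrt{-2423 + \frac{1065}{16}} = \sqrt{- \frac{37703}{16}} = \frac{i \sqrt{37703}}{4}$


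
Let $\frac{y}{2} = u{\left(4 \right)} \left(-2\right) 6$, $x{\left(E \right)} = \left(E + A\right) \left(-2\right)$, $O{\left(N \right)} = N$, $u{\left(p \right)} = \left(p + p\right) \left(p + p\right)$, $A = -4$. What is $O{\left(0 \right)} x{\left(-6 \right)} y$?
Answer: $0$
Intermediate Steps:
$u{\left(p \right)} = 4 p^{2}$ ($u{\left(p \right)} = 2 p 2 p = 4 p^{2}$)
$x{\left(E \right)} = 8 - 2 E$ ($x{\left(E \right)} = \left(E - 4\right) \left(-2\right) = \left(-4 + E\right) \left(-2\right) = 8 - 2 E$)
$y = -1536$ ($y = 2 \cdot 4 \cdot 4^{2} \left(-2\right) 6 = 2 \cdot 4 \cdot 16 \left(-2\right) 6 = 2 \cdot 64 \left(-2\right) 6 = 2 \left(\left(-128\right) 6\right) = 2 \left(-768\right) = -1536$)
$O{\left(0 \right)} x{\left(-6 \right)} y = 0 \left(8 - -12\right) \left(-1536\right) = 0 \left(8 + 12\right) \left(-1536\right) = 0 \cdot 20 \left(-1536\right) = 0 \left(-1536\right) = 0$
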